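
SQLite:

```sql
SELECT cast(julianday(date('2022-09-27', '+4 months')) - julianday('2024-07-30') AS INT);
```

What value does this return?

Adding +4 months to 2022-09-27 gives 2023-01-27.
4 days remain in January 2023 after the 27th (31 − 27).
Full months from February 2023 through June 2024 contribute their day counts.
Then 30 days into July 2024.
Total: 4 + 28 + 31 + 30 + 31 + 30 + 31 + 31 + 30 + 31 + 30 + 31 + 31 + 29 + 31 + 30 + 31 + 30 + 30 = 550.
The subtraction is earlier − later, so the result is −550 → -550.

-550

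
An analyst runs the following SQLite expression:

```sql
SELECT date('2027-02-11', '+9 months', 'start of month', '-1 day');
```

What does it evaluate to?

2027-10-31

Adding +9 months to 2027-02-11 gives 2027-11-11.
`start of month` rewinds 2027-11-11 to 2027-11-01.
Going back 1 day from 2027-11-01 reaches 2027-10-31 (last day of October, 31 days).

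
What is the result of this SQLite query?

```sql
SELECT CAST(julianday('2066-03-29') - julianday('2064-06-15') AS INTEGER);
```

652

15 days remain in June 2064 after the 15th (30 − 15).
Full months from July 2064 through February 2066 contribute their day counts.
Then 29 days into March 2066.
Total: 15 + 31 + 31 + 30 + 31 + 30 + 31 + 31 + 28 + 31 + 30 + 31 + 30 + 31 + 31 + 30 + 31 + 30 + 31 + 31 + 28 + 29 = 652.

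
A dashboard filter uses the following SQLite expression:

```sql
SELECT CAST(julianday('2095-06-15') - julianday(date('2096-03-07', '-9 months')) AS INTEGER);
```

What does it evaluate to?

Adding -9 months to 2096-03-07 gives 2095-06-07.
Both dates are in June 2095: 15 − 7 = 8.

8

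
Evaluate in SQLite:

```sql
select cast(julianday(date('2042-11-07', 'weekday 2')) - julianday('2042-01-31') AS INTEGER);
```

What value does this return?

`weekday 2` advances to the next Tuesday; 2042-11-07 is a Friday, so it moves forward to 2042-11-11.
0 days remain in January 2042 after the 31st (31 − 31).
Full months from February 2042 through October 2042 contribute their day counts.
Then 11 days into November 2042.
Total: 0 + 28 + 31 + 30 + 31 + 30 + 31 + 31 + 30 + 31 + 11 = 284.

284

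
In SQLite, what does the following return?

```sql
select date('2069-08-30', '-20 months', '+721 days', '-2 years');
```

Adding -20 months to 2069-08-30 gives 2067-12-30.
Applying '+721 days' to 2067-12-30: counting 721 days forward gives 2069-12-20.
Adding -2 years to 2069-12-20 gives 2067-12-20.

2067-12-20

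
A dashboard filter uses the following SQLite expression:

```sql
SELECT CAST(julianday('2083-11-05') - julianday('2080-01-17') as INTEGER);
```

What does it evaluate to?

14 days remain in January 2080 after the 17th (31 − 17).
Full months from February 2080 through October 2083 contribute their day counts.
Then 5 days into November 2083.
Total: 14 + 29 + 31 + 30 + 31 + 30 + 31 + 31 + 30 + 31 + 30 + 31 + 31 + 28 + 31 + 30 + 31 + 30 + 31 + 31 + 30 + 31 + 30 + 31 + 31 + 28 + 31 + 30 + 31 + 30 + 31 + 31 + 30 + 31 + 30 + 31 + 31 + 28 + 31 + 30 + 31 + 30 + 31 + 31 + 30 + 31 + 5 = 1388.

1388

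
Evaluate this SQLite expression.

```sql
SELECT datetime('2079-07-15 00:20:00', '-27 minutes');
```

-27 minutes from 2079-07-15 00:20:00 is 2079-07-14 23:53:00.

2079-07-14 23:53:00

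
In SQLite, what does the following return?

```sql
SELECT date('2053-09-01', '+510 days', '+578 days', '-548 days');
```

Applying '+510 days' to 2053-09-01: counting 510 days forward gives 2055-01-24.
Applying '+578 days' to 2055-01-24: counting 578 days forward gives 2056-08-24.
Applying '-548 days' to 2056-08-24: counting 548 days back gives 2055-02-23.

2055-02-23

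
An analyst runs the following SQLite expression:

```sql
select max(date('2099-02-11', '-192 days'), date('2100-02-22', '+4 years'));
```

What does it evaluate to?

date('2099-02-11', '-192 days') → 2098-08-03.
date('2100-02-22', '+4 years') → 2104-02-22.
Later of the two is 2104-02-22.

2104-02-22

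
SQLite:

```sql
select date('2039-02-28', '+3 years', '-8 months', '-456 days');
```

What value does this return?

2040-03-29

Adding +3 years to 2039-02-28 gives 2042-02-28.
Adding -8 months to 2042-02-28 gives 2041-06-28.
Applying '-456 days' to 2041-06-28: counting 456 days back gives 2040-03-29.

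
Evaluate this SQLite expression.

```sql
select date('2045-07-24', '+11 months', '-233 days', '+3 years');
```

Adding +11 months to 2045-07-24 gives 2046-06-24.
Applying '-233 days' to 2046-06-24: counting 233 days back gives 2045-11-03.
Adding +3 years to 2045-11-03 gives 2048-11-03.

2048-11-03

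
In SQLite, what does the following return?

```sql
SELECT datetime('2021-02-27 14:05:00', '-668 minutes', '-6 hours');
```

2021-02-26 20:57:00

668 minutes = 11h 8m; -668 minutes from 2021-02-27 14:05:00 is 2021-02-27 02:57:00.
-6 hours from 2021-02-27 02:57:00 is 2021-02-26 20:57:00 (crosses midnight).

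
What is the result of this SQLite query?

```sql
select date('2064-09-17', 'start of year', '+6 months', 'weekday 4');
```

2064-07-03

`start of year` rewinds 2064-09-17 to 2064-01-01.
Adding +6 months to 2064-01-01 gives 2064-07-01.
`weekday 4` advances to the next Thursday; 2064-07-01 is a Tuesday, so it moves forward to 2064-07-03.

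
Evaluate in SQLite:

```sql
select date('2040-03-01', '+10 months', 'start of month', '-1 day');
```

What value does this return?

Adding +10 months to 2040-03-01 gives 2041-01-01.
`start of month` rewinds 2041-01-01 to 2041-01-01.
Going back 1 day from 2041-01-01 reaches 2040-12-31 (last day of December, 31 days).

2040-12-31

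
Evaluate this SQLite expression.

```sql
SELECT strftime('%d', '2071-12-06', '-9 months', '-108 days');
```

First apply '-9 months', '-108 days': 2071-12-06 → 2070-11-18.
`%d` extracts the 2-digit day of month: 18.

18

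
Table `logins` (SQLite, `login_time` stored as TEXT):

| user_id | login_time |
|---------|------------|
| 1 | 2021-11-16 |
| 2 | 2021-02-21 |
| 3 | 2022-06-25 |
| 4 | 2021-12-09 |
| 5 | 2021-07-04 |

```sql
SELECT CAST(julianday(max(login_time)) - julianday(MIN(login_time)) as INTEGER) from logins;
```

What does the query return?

489

MIN = 2021-02-21, MAX = 2022-06-25.
7 days remain in February 2021 after the 21st (28 − 21).
Full months from March 2021 through May 2022 contribute their day counts.
Then 25 days into June 2022.
Total: 7 + 31 + 30 + 31 + 30 + 31 + 31 + 30 + 31 + 30 + 31 + 31 + 28 + 31 + 30 + 31 + 25 = 489.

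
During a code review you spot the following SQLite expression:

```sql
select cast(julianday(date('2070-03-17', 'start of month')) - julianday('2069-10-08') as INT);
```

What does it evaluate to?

144

`start of month` rewinds 2070-03-17 to 2070-03-01.
23 days remain in October 2069 after the 8th (31 − 8).
November 2069: 30 days.
December 2069: 31 days.
January 2070: 31 days.
February 2070: 28 days.
Then 1 day into March 2070.
Total: 23 + 30 + 31 + 31 + 28 + 1 = 144.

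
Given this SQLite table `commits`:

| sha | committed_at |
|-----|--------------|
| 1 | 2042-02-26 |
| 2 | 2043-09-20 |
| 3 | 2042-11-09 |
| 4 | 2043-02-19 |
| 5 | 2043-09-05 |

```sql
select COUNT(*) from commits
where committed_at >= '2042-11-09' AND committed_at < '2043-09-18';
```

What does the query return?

3

Rows in [2042-11-09, 2043-09-18): 2042-11-09, 2043-02-19, 2043-09-05 → 3 rows.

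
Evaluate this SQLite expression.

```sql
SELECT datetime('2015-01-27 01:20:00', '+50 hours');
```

2015-01-29 03:20:00

+50 hours from 2015-01-27 01:20:00 is 2015-01-29 03:20:00 (crosses midnight).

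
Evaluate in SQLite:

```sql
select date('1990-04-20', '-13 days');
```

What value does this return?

1990-04-07

Going back 13 days within April lands on 1990-04-07.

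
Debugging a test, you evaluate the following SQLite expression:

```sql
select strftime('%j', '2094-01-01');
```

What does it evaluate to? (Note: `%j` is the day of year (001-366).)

Day-of-year for 2094-01-01: days since 2094-01-01 inclusive = 1, zero-padded to 001.

001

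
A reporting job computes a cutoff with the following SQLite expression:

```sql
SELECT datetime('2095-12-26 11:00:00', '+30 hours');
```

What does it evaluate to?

+30 hours from 2095-12-26 11:00:00 is 2095-12-27 17:00:00 (crosses midnight).

2095-12-27 17:00:00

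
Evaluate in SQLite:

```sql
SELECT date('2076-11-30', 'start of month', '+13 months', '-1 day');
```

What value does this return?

`start of month` rewinds 2076-11-30 to 2076-11-01.
Adding +13 months to 2076-11-01 gives 2077-12-01.
Going back 1 day from 2077-12-01 reaches 2077-11-30 (last day of November, 30 days).

2077-11-30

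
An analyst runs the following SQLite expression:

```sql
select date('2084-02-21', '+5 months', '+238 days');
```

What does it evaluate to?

Adding +5 months to 2084-02-21 gives 2084-07-21.
Applying '+238 days' to 2084-07-21: counting 238 days forward gives 2085-03-16.

2085-03-16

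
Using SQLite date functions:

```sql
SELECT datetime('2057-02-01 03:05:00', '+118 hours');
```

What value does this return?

2057-02-06 01:05:00

+118 hours from 2057-02-01 03:05:00 is 2057-02-06 01:05:00 (crosses midnight).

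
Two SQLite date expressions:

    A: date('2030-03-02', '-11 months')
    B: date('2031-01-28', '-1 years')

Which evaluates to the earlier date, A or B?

A = 2029-04-02.
B = 2030-01-28.
A is earlier.

A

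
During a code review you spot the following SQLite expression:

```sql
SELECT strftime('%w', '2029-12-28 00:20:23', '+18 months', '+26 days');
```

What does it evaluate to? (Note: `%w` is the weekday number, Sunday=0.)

4

First apply '+18 months', '+26 days': 2029-12-28 00:20:23 → 2031-07-24 00:20:23.
2031-07-24 is a Thursday; with Sunday=0 that is 4.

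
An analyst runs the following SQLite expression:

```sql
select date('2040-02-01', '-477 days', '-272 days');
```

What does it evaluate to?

2038-01-13

Applying '-477 days' to 2040-02-01: counting 477 days back gives 2038-10-12.
Applying '-272 days' to 2038-10-12: counting 272 days back gives 2038-01-13.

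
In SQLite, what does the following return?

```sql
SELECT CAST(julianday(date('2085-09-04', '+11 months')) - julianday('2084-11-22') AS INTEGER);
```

Adding +11 months to 2085-09-04 gives 2086-08-04.
8 days remain in November 2084 after the 22nd (30 − 22).
Full months from December 2084 through July 2086 contribute their day counts.
Then 4 days into August 2086.
Total: 8 + 31 + 31 + 28 + 31 + 30 + 31 + 30 + 31 + 31 + 30 + 31 + 30 + 31 + 31 + 28 + 31 + 30 + 31 + 30 + 31 + 4 = 620.

620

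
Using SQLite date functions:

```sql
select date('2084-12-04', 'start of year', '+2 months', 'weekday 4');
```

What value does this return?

`start of year` rewinds 2084-12-04 to 2084-01-01.
Adding +2 months to 2084-01-01 gives 2084-03-01.
`weekday 4` advances to the next Thursday; 2084-03-01 is a Wednesday, so it moves forward to 2084-03-02.

2084-03-02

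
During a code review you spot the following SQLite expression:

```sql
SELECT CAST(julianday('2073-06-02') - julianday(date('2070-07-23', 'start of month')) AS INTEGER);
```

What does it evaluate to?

1067

`start of month` rewinds 2070-07-23 to 2070-07-01.
30 days remain in July 2070 after the 1st (31 − 1).
Full months from August 2070 through May 2073 contribute their day counts.
Then 2 days into June 2073.
Total: 30 + 31 + 30 + 31 + 30 + 31 + 31 + 28 + 31 + 30 + 31 + 30 + 31 + 31 + 30 + 31 + 30 + 31 + 31 + 29 + 31 + 30 + 31 + 30 + 31 + 31 + 30 + 31 + 30 + 31 + 31 + 28 + 31 + 30 + 31 + 2 = 1067.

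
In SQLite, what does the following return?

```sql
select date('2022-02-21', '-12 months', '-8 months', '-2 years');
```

Adding -12 months to 2022-02-21 gives 2021-02-21.
Adding -8 months to 2021-02-21 gives 2020-06-21.
Adding -2 years to 2020-06-21 gives 2018-06-21.

2018-06-21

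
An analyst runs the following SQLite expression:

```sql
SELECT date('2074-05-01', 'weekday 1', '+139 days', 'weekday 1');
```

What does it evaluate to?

2074-09-24

`weekday 1` advances to the next Monday; 2074-05-01 is a Tuesday, so it moves forward to 2074-05-07.
Applying '+139 days' to 2074-05-07: counting 139 days forward gives 2074-09-23.
`weekday 1` advances to the next Monday; 2074-09-23 is a Sunday, so it moves forward to 2074-09-24.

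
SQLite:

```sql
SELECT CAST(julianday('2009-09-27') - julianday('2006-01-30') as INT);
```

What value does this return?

1336

1 day remains in January 2006 after the 30th (31 − 30).
Full months from February 2006 through August 2009 contribute their day counts.
Then 27 days into September 2009.
Total: 1 + 28 + 31 + 30 + 31 + 30 + 31 + 31 + 30 + 31 + 30 + 31 + 31 + 28 + 31 + 30 + 31 + 30 + 31 + 31 + 30 + 31 + 30 + 31 + 31 + 29 + 31 + 30 + 31 + 30 + 31 + 31 + 30 + 31 + 30 + 31 + 31 + 28 + 31 + 30 + 31 + 30 + 31 + 31 + 27 = 1336.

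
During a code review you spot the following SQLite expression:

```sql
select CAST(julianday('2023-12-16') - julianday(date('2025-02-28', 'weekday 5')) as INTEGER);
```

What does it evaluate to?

-440

`weekday 5` advances to the next Friday; 2025-02-28 is already a Friday, so it stays at 2025-02-28.
15 days remain in December 2023 after the 16th (31 − 16).
Full months from January 2024 through January 2025 contribute their day counts.
Then 28 days into February 2025.
Total: 15 + 31 + 29 + 31 + 30 + 31 + 30 + 31 + 31 + 30 + 31 + 30 + 31 + 31 + 28 = 440.
The subtraction is earlier − later, so the result is −440 → -440.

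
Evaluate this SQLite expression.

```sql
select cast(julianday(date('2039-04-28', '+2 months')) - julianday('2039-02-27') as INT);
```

121

Adding +2 months to 2039-04-28 gives 2039-06-28.
1 day remains in February 2039 after the 27th (28 − 27).
March 2039: 31 days.
April 2039: 30 days.
May 2039: 31 days.
Then 28 days into June 2039.
Total: 1 + 31 + 30 + 31 + 28 = 121.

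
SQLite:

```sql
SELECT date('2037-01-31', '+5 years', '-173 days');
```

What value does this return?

2041-08-11

Adding +5 years to 2037-01-31 gives 2042-01-31.
Applying '-173 days' to 2042-01-31: counting 173 days back gives 2041-08-11.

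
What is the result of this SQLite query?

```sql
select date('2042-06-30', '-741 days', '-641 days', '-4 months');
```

2038-05-17

Applying '-741 days' to 2042-06-30: counting 741 days back gives 2040-06-19.
Applying '-641 days' to 2040-06-19: counting 641 days back gives 2038-09-17.
Adding -4 months to 2038-09-17 gives 2038-05-17.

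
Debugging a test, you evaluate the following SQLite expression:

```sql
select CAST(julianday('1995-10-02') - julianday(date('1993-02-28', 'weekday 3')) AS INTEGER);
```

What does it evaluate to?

`weekday 3` advances to the next Wednesday; 1993-02-28 is a Sunday, so it moves forward to 1993-03-03.
28 days remain in March 1993 after the 3rd (31 − 3).
Full months from April 1993 through September 1995 contribute their day counts.
Then 2 days into October 1995.
Total: 28 + 30 + 31 + 30 + 31 + 31 + 30 + 31 + 30 + 31 + 31 + 28 + 31 + 30 + 31 + 30 + 31 + 31 + 30 + 31 + 30 + 31 + 31 + 28 + 31 + 30 + 31 + 30 + 31 + 31 + 30 + 2 = 943.

943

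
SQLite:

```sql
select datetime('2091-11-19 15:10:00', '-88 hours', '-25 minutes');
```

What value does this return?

2091-11-15 22:45:00

-88 hours from 2091-11-19 15:10:00 is 2091-11-15 23:10:00 (crosses midnight).
-25 minutes from 2091-11-15 23:10:00 is 2091-11-15 22:45:00.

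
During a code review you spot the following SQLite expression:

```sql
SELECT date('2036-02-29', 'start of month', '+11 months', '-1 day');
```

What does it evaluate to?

`start of month` rewinds 2036-02-29 to 2036-02-01.
Adding +11 months to 2036-02-01 gives 2037-01-01.
Going back 1 day from 2037-01-01 reaches 2036-12-31 (last day of December, 31 days).

2036-12-31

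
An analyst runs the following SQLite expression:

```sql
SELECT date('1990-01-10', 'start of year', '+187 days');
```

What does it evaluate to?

`start of year` rewinds 1990-01-10 to 1990-01-01.
Applying '+187 days' to 1990-01-01: counting 187 days forward gives 1990-07-07.

1990-07-07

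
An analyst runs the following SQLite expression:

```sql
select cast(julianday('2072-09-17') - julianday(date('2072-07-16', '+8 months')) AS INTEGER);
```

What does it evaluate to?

-180

Adding +8 months to 2072-07-16 gives 2073-03-16.
13 days remain in September 2072 after the 17th (30 − 17).
October 2072: 31 days.
November 2072: 30 days.
December 2072: 31 days.
January 2073: 31 days.
February 2073: 28 days.
Then 16 days into March 2073.
Total: 13 + 31 + 30 + 31 + 31 + 28 + 16 = 180.
The subtraction is earlier − later, so the result is −180 → -180.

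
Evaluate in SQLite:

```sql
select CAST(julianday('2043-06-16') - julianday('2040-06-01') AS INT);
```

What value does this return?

29 days remain in June 2040 after the 1st (30 − 1).
Full months from July 2040 through May 2043 contribute their day counts.
Then 16 days into June 2043.
Total: 29 + 31 + 31 + 30 + 31 + 30 + 31 + 31 + 28 + 31 + 30 + 31 + 30 + 31 + 31 + 30 + 31 + 30 + 31 + 31 + 28 + 31 + 30 + 31 + 30 + 31 + 31 + 30 + 31 + 30 + 31 + 31 + 28 + 31 + 30 + 31 + 16 = 1110.

1110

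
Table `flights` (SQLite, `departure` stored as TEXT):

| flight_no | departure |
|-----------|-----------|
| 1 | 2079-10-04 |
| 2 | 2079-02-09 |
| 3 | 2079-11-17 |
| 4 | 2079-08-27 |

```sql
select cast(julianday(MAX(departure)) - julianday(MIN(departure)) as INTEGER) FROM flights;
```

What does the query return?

281

MIN = 2079-02-09, MAX = 2079-11-17.
19 days remain in February 2079 after the 9th (28 − 9).
Full months from March 2079 through October 2079 contribute their day counts.
Then 17 days into November 2079.
Total: 19 + 31 + 30 + 31 + 30 + 31 + 31 + 30 + 31 + 17 = 281.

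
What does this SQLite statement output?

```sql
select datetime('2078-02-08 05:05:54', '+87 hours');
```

+87 hours from 2078-02-08 05:05:54 is 2078-02-11 20:05:54 (crosses midnight).

2078-02-11 20:05:54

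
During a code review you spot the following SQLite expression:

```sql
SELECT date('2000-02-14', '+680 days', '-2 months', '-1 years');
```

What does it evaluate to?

Applying '+680 days' to 2000-02-14: counting 680 days forward gives 2001-12-25.
Adding -2 months to 2001-12-25 gives 2001-10-25.
Adding -1 year to 2001-10-25 gives 2000-10-25.

2000-10-25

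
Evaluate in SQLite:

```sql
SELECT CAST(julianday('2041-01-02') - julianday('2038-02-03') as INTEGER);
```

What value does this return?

25 days remain in February 2038 after the 3rd (28 − 3).
Full months from March 2038 through December 2040 contribute their day counts.
Then 2 days into January 2041.
Total: 25 + 31 + 30 + 31 + 30 + 31 + 31 + 30 + 31 + 30 + 31 + 31 + 28 + 31 + 30 + 31 + 30 + 31 + 31 + 30 + 31 + 30 + 31 + 31 + 29 + 31 + 30 + 31 + 30 + 31 + 31 + 30 + 31 + 30 + 31 + 2 = 1064.

1064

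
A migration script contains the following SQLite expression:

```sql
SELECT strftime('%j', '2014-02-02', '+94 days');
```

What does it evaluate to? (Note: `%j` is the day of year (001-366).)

First apply '+94 days': 2014-02-02 → 2014-05-07.
Day-of-year for 2014-05-07: days since 2014-01-01 inclusive = 127, zero-padded to 127.

127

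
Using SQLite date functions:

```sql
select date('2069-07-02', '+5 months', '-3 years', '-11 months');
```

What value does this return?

Adding +5 months to 2069-07-02 gives 2069-12-02.
Adding -3 years to 2069-12-02 gives 2066-12-02.
Adding -11 months to 2066-12-02 gives 2066-01-02.

2066-01-02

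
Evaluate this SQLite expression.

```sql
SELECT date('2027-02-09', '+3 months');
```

2027-05-09

Adding +3 months to 2027-02-09 gives 2027-05-09.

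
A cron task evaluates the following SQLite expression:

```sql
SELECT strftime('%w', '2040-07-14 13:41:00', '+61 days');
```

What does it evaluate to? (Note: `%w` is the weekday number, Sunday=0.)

4

First apply '+61 days': 2040-07-14 13:41:00 → 2040-09-13 13:41:00.
2040-09-13 is a Thursday; with Sunday=0 that is 4.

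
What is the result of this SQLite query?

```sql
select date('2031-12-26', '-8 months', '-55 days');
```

2031-03-02

Adding -8 months to 2031-12-26 gives 2031-04-26.
Applying '-55 days' to 2031-04-26: counting 55 days back gives 2031-03-02.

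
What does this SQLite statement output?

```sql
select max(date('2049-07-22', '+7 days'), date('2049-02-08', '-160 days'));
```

2049-07-29

date('2049-07-22', '+7 days') → 2049-07-29.
date('2049-02-08', '-160 days') → 2048-09-01.
Later of the two is 2049-07-29.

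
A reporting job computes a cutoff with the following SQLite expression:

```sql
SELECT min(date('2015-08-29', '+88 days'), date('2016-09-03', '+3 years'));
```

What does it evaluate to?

date('2015-08-29', '+88 days') → 2015-11-25.
date('2016-09-03', '+3 years') → 2019-09-03.
Earlier of the two is 2015-11-25.

2015-11-25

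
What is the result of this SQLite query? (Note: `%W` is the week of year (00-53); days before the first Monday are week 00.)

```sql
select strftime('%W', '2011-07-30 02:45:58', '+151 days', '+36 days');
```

First apply '+151 days', '+36 days': 2011-07-30 02:45:58 → 2012-02-02 02:45:58.
2012-02-02 is a Thursday. SQLite's %W counts Mondays since the year started; the result is 05.

05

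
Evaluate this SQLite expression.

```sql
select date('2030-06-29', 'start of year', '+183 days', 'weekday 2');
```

2030-07-09

`start of year` rewinds 2030-06-29 to 2030-01-01.
Applying '+183 days' to 2030-01-01: counting 183 days forward gives 2030-07-03.
`weekday 2` advances to the next Tuesday; 2030-07-03 is a Wednesday, so it moves forward to 2030-07-09.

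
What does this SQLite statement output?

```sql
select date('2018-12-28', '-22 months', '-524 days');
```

Adding -22 months to 2018-12-28 gives 2017-02-28.
Applying '-524 days' to 2017-02-28: counting 524 days back gives 2015-09-23.

2015-09-23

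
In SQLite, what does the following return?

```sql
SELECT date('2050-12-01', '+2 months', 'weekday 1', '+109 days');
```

2051-05-26

Adding +2 months to 2050-12-01 gives 2051-02-01.
`weekday 1` advances to the next Monday; 2051-02-01 is a Wednesday, so it moves forward to 2051-02-06.
Applying '+109 days' to 2051-02-06: counting 109 days forward gives 2051-05-26.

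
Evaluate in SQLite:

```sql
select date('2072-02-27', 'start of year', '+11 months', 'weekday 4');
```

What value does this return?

`start of year` rewinds 2072-02-27 to 2072-01-01.
Adding +11 months to 2072-01-01 gives 2072-12-01.
`weekday 4` advances to the next Thursday; 2072-12-01 is already a Thursday, so it stays at 2072-12-01.

2072-12-01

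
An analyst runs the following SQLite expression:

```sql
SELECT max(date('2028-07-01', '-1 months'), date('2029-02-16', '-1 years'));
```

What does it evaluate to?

2028-06-01

date('2028-07-01', '-1 months') → 2028-06-01.
date('2029-02-16', '-1 years') → 2028-02-16.
Later of the two is 2028-06-01.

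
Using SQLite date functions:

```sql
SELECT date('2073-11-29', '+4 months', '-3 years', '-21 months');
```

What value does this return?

Adding +4 months to 2073-11-29 gives 2074-03-29.
Adding -3 years to 2074-03-29 gives 2071-03-29.
Adding -21 months to 2071-03-29 gives 2069-06-29.

2069-06-29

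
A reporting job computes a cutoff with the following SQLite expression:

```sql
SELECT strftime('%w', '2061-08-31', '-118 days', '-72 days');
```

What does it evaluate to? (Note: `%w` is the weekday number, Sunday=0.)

2

First apply '-118 days', '-72 days': 2061-08-31 → 2061-02-22.
2061-02-22 is a Tuesday; with Sunday=0 that is 2.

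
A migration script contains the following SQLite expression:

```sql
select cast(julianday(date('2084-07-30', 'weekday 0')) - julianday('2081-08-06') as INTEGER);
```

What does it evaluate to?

1089

`weekday 0` advances to the next Sunday; 2084-07-30 is already a Sunday, so it stays at 2084-07-30.
25 days remain in August 2081 after the 6th (31 − 6).
Full months from September 2081 through June 2084 contribute their day counts.
Then 30 days into July 2084.
Total: 25 + 30 + 31 + 30 + 31 + 31 + 28 + 31 + 30 + 31 + 30 + 31 + 31 + 30 + 31 + 30 + 31 + 31 + 28 + 31 + 30 + 31 + 30 + 31 + 31 + 30 + 31 + 30 + 31 + 31 + 29 + 31 + 30 + 31 + 30 + 30 = 1089.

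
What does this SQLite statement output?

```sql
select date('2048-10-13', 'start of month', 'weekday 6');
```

2048-10-03

`start of month` rewinds 2048-10-13 to 2048-10-01.
`weekday 6` advances to the next Saturday; 2048-10-01 is a Thursday, so it moves forward to 2048-10-03.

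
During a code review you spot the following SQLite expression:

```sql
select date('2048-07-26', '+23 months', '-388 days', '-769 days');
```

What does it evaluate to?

Adding +23 months to 2048-07-26 gives 2050-06-26.
Applying '-388 days' to 2050-06-26: counting 388 days back gives 2049-06-03.
Applying '-769 days' to 2049-06-03: counting 769 days back gives 2047-04-26.

2047-04-26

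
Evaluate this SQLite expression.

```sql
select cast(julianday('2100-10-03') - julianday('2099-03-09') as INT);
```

22 days remain in March 2099 after the 9th (31 − 9).
Full months from April 2099 through September 2100 contribute their day counts.
Then 3 days into October 2100.
Total: 22 + 30 + 31 + 30 + 31 + 31 + 30 + 31 + 30 + 31 + 31 + 28 + 31 + 30 + 31 + 30 + 31 + 31 + 30 + 3 = 573.

573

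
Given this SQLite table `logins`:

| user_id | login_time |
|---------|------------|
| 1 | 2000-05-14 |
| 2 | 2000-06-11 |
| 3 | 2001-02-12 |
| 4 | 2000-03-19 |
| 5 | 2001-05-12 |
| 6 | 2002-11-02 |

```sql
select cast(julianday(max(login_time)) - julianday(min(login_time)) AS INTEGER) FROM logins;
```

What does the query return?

958

MIN = 2000-03-19, MAX = 2002-11-02.
12 days remain in March 2000 after the 19th (31 − 19).
Full months from April 2000 through October 2002 contribute their day counts.
Then 2 days into November 2002.
Total: 12 + 30 + 31 + 30 + 31 + 31 + 30 + 31 + 30 + 31 + 31 + 28 + 31 + 30 + 31 + 30 + 31 + 31 + 30 + 31 + 30 + 31 + 31 + 28 + 31 + 30 + 31 + 30 + 31 + 31 + 30 + 31 + 2 = 958.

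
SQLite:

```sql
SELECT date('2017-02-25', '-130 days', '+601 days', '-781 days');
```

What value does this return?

2016-04-21

Applying '-130 days' to 2017-02-25: counting 130 days back gives 2016-10-18.
Applying '+601 days' to 2016-10-18: counting 601 days forward gives 2018-06-11.
Applying '-781 days' to 2018-06-11: counting 781 days back gives 2016-04-21.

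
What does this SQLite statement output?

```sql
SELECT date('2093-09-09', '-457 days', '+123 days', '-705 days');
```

Applying '-457 days' to 2093-09-09: counting 457 days back gives 2092-06-09.
Applying '+123 days' to 2092-06-09: counting 123 days forward gives 2092-10-10.
Applying '-705 days' to 2092-10-10: counting 705 days back gives 2090-11-05.

2090-11-05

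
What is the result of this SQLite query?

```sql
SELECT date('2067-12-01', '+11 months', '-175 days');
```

2068-05-10

Adding +11 months to 2067-12-01 gives 2068-11-01.
Applying '-175 days' to 2068-11-01: counting 175 days back gives 2068-05-10.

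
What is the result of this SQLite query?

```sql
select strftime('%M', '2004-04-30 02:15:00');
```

15

`%M` extracts the 2-digit minute: 15.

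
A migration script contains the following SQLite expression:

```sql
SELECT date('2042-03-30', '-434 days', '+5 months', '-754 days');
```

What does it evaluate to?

Applying '-434 days' to 2042-03-30: counting 434 days back gives 2041-01-20.
Adding +5 months to 2041-01-20 gives 2041-06-20.
Applying '-754 days' to 2041-06-20: counting 754 days back gives 2039-05-28.

2039-05-28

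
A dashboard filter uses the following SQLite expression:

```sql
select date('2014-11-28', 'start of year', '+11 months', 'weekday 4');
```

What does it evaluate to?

`start of year` rewinds 2014-11-28 to 2014-01-01.
Adding +11 months to 2014-01-01 gives 2014-12-01.
`weekday 4` advances to the next Thursday; 2014-12-01 is a Monday, so it moves forward to 2014-12-04.

2014-12-04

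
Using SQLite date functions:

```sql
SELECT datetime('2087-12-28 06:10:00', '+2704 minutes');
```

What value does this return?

2087-12-30 03:14:00

2704 minutes = 45h 4m; +2704 minutes from 2087-12-28 06:10:00 is 2087-12-30 03:14:00 (crosses midnight).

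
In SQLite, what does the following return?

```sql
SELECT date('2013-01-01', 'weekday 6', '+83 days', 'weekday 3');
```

2013-04-03

`weekday 6` advances to the next Saturday; 2013-01-01 is a Tuesday, so it moves forward to 2013-01-05.
Applying '+83 days' to 2013-01-05: counting 83 days forward gives 2013-03-29.
`weekday 3` advances to the next Wednesday; 2013-03-29 is a Friday, so it moves forward to 2013-04-03.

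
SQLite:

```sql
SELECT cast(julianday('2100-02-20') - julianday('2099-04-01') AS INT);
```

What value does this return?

325

29 days remain in April 2099 after the 1st (30 − 1).
Full months from May 2099 through January 2100 contribute their day counts.
Then 20 days into February 2100.
Total: 29 + 31 + 30 + 31 + 31 + 30 + 31 + 30 + 31 + 31 + 20 = 325.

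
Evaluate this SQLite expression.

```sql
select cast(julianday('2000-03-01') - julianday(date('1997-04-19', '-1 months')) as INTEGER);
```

1078

Adding -1 month to 1997-04-19 gives 1997-03-19.
12 days remain in March 1997 after the 19th (31 − 19).
Full months from April 1997 through February 2000 contribute their day counts.
Then 1 day into March 2000.
Total: 12 + 30 + 31 + 30 + 31 + 31 + 30 + 31 + 30 + 31 + 31 + 28 + 31 + 30 + 31 + 30 + 31 + 31 + 30 + 31 + 30 + 31 + 31 + 28 + 31 + 30 + 31 + 30 + 31 + 31 + 30 + 31 + 30 + 31 + 31 + 29 + 1 = 1078.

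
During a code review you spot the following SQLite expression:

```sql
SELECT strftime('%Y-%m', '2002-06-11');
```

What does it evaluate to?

`%Y-%m` extracts the year-month: 2002-06.

2002-06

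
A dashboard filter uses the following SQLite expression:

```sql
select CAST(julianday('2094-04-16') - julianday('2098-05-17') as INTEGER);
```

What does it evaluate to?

-1492

14 days remain in April 2094 after the 16th (30 − 16).
Full months from May 2094 through April 2098 contribute their day counts.
Then 17 days into May 2098.
Total: 14 + 31 + 30 + 31 + 31 + 30 + 31 + 30 + 31 + 31 + 28 + 31 + 30 + 31 + 30 + 31 + 31 + 30 + 31 + 30 + 31 + 31 + 29 + 31 + 30 + 31 + 30 + 31 + 31 + 30 + 31 + 30 + 31 + 31 + 28 + 31 + 30 + 31 + 30 + 31 + 31 + 30 + 31 + 30 + 31 + 31 + 28 + 31 + 30 + 17 = 1492.
The subtraction is earlier − later, so the result is −1492 → -1492.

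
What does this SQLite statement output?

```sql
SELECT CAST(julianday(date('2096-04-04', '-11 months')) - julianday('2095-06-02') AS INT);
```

-29

Adding -11 months to 2096-04-04 gives 2095-05-04.
27 days remain in May 2095 after the 4th (31 − 4).
Then 2 days into June 2095.
Total: 27 + 2 = 29.
The subtraction is earlier − later, so the result is −29 → -29.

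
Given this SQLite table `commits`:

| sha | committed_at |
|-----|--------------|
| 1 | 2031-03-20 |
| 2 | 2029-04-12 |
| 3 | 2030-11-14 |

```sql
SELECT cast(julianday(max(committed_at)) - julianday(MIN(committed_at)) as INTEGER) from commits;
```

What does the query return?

MIN = 2029-04-12, MAX = 2031-03-20.
18 days remain in April 2029 after the 12th (30 − 12).
Full months from May 2029 through February 2031 contribute their day counts.
Then 20 days into March 2031.
Total: 18 + 31 + 30 + 31 + 31 + 30 + 31 + 30 + 31 + 31 + 28 + 31 + 30 + 31 + 30 + 31 + 31 + 30 + 31 + 30 + 31 + 31 + 28 + 20 = 707.

707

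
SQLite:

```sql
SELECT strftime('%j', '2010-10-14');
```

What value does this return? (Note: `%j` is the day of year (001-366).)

Day-of-year for 2010-10-14: days since 2010-01-01 inclusive = 287, zero-padded to 287.

287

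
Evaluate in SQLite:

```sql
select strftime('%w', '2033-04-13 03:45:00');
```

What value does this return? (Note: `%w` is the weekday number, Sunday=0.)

3

2033-04-13 is a Wednesday; with Sunday=0 that is 3.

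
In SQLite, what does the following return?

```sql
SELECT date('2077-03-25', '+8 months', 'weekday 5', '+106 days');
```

Adding +8 months to 2077-03-25 gives 2077-11-25.
`weekday 5` advances to the next Friday; 2077-11-25 is a Thursday, so it moves forward to 2077-11-26.
Applying '+106 days' to 2077-11-26: counting 106 days forward gives 2078-03-12.

2078-03-12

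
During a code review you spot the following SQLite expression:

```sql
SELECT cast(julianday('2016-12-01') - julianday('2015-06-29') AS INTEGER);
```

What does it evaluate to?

1 day remains in June 2015 after the 29th (30 − 29).
Full months from July 2015 through November 2016 contribute their day counts.
Then 1 day into December 2016.
Total: 1 + 31 + 31 + 30 + 31 + 30 + 31 + 31 + 29 + 31 + 30 + 31 + 30 + 31 + 31 + 30 + 31 + 30 + 1 = 521.

521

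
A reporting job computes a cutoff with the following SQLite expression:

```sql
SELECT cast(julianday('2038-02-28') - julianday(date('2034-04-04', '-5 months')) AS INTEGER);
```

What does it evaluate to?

1577

Adding -5 months to 2034-04-04 gives 2033-11-04.
26 days remain in November 2033 after the 4th (30 − 4).
Full months from December 2033 through January 2038 contribute their day counts.
Then 28 days into February 2038.
Total: 26 + 31 + 31 + 28 + 31 + 30 + 31 + 30 + 31 + 31 + 30 + 31 + 30 + 31 + 31 + 28 + 31 + 30 + 31 + 30 + 31 + 31 + 30 + 31 + 30 + 31 + 31 + 29 + 31 + 30 + 31 + 30 + 31 + 31 + 30 + 31 + 30 + 31 + 31 + 28 + 31 + 30 + 31 + 30 + 31 + 31 + 30 + 31 + 30 + 31 + 31 + 28 = 1577.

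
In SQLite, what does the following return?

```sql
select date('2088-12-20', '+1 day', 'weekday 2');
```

Advancing 1 more day within December lands on 2088-12-21.
`weekday 2` advances to the next Tuesday; 2088-12-21 is already a Tuesday, so it stays at 2088-12-21.

2088-12-21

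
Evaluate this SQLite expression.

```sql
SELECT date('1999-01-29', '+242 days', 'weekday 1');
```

1999-10-04

Applying '+242 days' to 1999-01-29: counting 242 days forward gives 1999-09-28.
`weekday 1` advances to the next Monday; 1999-09-28 is a Tuesday, so it moves forward to 1999-10-04.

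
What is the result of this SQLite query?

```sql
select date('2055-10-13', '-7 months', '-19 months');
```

2053-08-13

Adding -7 months to 2055-10-13 gives 2055-03-13.
Adding -19 months to 2055-03-13 gives 2053-08-13.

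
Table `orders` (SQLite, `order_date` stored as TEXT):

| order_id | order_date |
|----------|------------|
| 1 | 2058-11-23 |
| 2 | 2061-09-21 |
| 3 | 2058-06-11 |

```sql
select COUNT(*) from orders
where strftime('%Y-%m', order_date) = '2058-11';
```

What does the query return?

Rows with year-month 2058-11: 2058-11-23 → 1.

1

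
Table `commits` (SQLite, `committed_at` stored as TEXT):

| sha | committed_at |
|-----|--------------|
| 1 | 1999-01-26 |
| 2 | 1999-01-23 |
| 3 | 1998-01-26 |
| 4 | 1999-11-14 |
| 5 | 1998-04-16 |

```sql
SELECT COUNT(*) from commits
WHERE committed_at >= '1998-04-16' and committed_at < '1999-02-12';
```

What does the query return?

Rows in [1998-04-16, 1999-02-12): 1999-01-26, 1999-01-23, 1998-04-16 → 3 rows.

3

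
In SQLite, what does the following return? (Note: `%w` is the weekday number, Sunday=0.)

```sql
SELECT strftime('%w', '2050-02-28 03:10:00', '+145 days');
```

6

First apply '+145 days': 2050-02-28 03:10:00 → 2050-07-23 03:10:00.
2050-07-23 is a Saturday; with Sunday=0 that is 6.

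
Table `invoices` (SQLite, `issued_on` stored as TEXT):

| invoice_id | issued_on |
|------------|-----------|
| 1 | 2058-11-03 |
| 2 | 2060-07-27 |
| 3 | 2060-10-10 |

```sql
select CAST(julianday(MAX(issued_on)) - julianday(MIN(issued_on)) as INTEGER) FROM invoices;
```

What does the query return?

MIN = 2058-11-03, MAX = 2060-10-10.
27 days remain in November 2058 after the 3rd (30 − 3).
Full months from December 2058 through September 2060 contribute their day counts.
Then 10 days into October 2060.
Total: 27 + 31 + 31 + 28 + 31 + 30 + 31 + 30 + 31 + 31 + 30 + 31 + 30 + 31 + 31 + 29 + 31 + 30 + 31 + 30 + 31 + 31 + 30 + 10 = 707.

707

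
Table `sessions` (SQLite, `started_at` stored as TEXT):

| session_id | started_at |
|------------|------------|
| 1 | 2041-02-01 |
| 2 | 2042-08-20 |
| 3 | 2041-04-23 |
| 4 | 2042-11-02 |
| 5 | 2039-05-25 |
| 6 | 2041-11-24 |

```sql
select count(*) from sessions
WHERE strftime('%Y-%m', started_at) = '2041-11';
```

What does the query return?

1

Rows with year-month 2041-11: 2041-11-24 → 1.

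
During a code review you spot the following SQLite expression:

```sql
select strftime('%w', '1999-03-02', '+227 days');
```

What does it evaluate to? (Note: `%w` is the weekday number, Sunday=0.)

5

First apply '+227 days': 1999-03-02 → 1999-10-15.
1999-10-15 is a Friday; with Sunday=0 that is 5.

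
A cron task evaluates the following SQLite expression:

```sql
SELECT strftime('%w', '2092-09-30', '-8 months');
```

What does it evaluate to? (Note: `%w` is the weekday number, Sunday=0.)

First apply '-8 months': 2092-09-30 → 2092-01-30.
2092-01-30 is a Wednesday; with Sunday=0 that is 3.

3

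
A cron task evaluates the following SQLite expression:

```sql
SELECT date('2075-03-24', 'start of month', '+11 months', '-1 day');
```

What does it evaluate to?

2076-01-31

`start of month` rewinds 2075-03-24 to 2075-03-01.
Adding +11 months to 2075-03-01 gives 2076-02-01.
Going back 1 day from 2076-02-01 reaches 2076-01-31 (last day of January, 31 days).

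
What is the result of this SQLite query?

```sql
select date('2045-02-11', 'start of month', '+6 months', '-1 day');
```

`start of month` rewinds 2045-02-11 to 2045-02-01.
Adding +6 months to 2045-02-01 gives 2045-08-01.
Going back 1 day from 2045-08-01 reaches 2045-07-31 (last day of July, 31 days).

2045-07-31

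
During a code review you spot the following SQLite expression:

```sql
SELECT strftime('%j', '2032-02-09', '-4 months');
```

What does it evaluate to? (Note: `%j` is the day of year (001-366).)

First apply '-4 months': 2032-02-09 → 2031-10-09.
Day-of-year for 2031-10-09: days since 2031-01-01 inclusive = 282, zero-padded to 282.

282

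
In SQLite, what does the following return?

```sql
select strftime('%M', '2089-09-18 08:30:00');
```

30

`%M` extracts the 2-digit minute: 30.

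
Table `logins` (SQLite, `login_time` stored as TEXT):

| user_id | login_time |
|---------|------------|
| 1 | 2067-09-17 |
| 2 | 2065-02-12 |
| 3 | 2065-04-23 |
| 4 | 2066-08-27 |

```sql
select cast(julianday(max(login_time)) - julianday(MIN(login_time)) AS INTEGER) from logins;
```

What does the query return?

947

MIN = 2065-02-12, MAX = 2067-09-17.
16 days remain in February 2065 after the 12th (28 − 12).
Full months from March 2065 through August 2067 contribute their day counts.
Then 17 days into September 2067.
Total: 16 + 31 + 30 + 31 + 30 + 31 + 31 + 30 + 31 + 30 + 31 + 31 + 28 + 31 + 30 + 31 + 30 + 31 + 31 + 30 + 31 + 30 + 31 + 31 + 28 + 31 + 30 + 31 + 30 + 31 + 31 + 17 = 947.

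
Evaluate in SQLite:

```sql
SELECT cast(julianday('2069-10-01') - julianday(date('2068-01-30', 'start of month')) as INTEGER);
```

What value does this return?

`start of month` rewinds 2068-01-30 to 2068-01-01.
30 days remain in January 2068 after the 1st (31 − 1).
Full months from February 2068 through September 2069 contribute their day counts.
Then 1 day into October 2069.
Total: 30 + 29 + 31 + 30 + 31 + 30 + 31 + 31 + 30 + 31 + 30 + 31 + 31 + 28 + 31 + 30 + 31 + 30 + 31 + 31 + 30 + 1 = 639.

639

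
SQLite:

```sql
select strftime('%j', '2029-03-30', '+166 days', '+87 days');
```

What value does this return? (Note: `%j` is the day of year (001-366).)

First apply '+166 days', '+87 days': 2029-03-30 → 2029-12-08.
Day-of-year for 2029-12-08: days since 2029-01-01 inclusive = 342, zero-padded to 342.

342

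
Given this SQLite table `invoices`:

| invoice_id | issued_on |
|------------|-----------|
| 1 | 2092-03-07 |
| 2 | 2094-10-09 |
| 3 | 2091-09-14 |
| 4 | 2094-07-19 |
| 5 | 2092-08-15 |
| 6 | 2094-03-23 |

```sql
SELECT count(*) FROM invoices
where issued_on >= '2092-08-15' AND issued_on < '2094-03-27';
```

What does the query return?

Rows in [2092-08-15, 2094-03-27): 2092-08-15, 2094-03-23 → 2 rows.

2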